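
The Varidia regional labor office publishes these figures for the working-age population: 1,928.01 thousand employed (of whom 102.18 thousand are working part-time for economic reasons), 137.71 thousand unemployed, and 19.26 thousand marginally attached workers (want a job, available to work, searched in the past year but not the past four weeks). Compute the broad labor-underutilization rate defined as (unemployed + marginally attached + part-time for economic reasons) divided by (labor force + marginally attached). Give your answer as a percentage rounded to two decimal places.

Labor force = 1,928.01 + 137.71 = 2,065.72 thousand.
Numerator = 137.71 + 19.26 + 102.18 = 259.15 thousand.
Denominator = 2,065.72 + 19.26 = 2,084.98 thousand.
Broad rate = 259.15 / 2,084.98 = 12.43%.

Broad underutilization rate ≈ 12.43%.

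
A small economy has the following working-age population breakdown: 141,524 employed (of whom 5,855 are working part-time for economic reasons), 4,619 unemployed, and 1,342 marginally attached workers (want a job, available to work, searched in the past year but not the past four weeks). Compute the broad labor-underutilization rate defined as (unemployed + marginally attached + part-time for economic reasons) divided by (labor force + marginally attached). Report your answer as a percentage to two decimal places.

Broad underutilization rate ≈ 8.01%.

Labor force = 141,524 + 4,619 = 146,143.
Numerator = 4,619 + 1,342 + 5,855 = 11,816.
Denominator = 146,143 + 1,342 = 147,485.
Broad rate = 11,816 / 147,485 = 8.01%.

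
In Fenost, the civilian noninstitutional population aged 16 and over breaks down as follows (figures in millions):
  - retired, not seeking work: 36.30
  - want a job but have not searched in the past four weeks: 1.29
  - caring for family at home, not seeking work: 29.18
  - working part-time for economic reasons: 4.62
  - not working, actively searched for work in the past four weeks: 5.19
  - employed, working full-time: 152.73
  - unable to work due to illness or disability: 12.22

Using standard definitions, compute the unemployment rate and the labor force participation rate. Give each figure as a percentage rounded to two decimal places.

Unemployment rate ≈ 3.19%; labor force participation rate ≈ 67.30%.

Employed = 4.62 + 152.73 = 157.35 million (anyone who worked, including part-time for economic reasons, counts as employed).
Unemployed = 5.19 million.
Labor force = 157.35 + 5.19 = 162.54 million.
Not in labor force = 36.30 + 1.29 + 29.18 + 12.22 = 78.99 million (those not working and not actively searching are outside the labor force — including those who want a job but have given up searching).
Civilian working-age population = 162.54 + 78.99 = 241.53 million.
Unemployment rate = 5.19 / 162.54 = 3.19%.
Labor force participation rate = 162.54 / 241.53 = 67.30%.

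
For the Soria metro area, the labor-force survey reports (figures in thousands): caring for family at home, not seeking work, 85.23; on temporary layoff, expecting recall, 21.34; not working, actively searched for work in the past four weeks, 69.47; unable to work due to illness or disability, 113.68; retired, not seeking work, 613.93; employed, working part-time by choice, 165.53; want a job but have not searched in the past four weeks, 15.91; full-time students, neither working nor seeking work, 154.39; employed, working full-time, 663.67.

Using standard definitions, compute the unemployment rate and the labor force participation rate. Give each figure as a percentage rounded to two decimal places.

Employed = 165.53 + 663.67 = 829.20 thousand.
Unemployed = 21.34 + 69.47 = 90.81 thousand (jobless and actively searching, or on temporary layoff).
Labor force = 829.20 + 90.81 = 920.01 thousand.
Not in labor force = 85.23 + 113.68 + 613.93 + 15.91 + 154.39 = 983.14 thousand (those not working and not actively searching are outside the labor force — including those who want a job but have given up searching).
Civilian working-age population = 920.01 + 983.14 = 1,903.15 thousand.
Unemployment rate = 90.81 / 920.01 = 9.87%.
Labor force participation rate = 920.01 / 1,903.15 = 48.34%.

Unemployment rate ≈ 9.87%; labor force participation rate ≈ 48.34%.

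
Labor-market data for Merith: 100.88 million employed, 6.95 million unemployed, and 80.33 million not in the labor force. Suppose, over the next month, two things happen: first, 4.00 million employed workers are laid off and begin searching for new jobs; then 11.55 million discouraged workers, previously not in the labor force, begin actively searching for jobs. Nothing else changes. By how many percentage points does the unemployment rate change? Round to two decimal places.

Initially, labor force = 100.88 + 6.95 = 107.83 million, so u = 6.95/107.83 = 6.45%.
After the first change, employed falls and unemployed rises by 4.00; labor force unchanged → E = 96.88, U = 10.95, labor force = 107.83 million.
After the second change, unemployed and labor force both rise by 11.55 → E = 96.88, U = 22.50, labor force = 119.38 million.
New unemployment rate = 22.50 / 119.38 = 18.85%.
Change = 18.85% − 6.45% = +12.40 percentage points.

The unemployment rate changes by +12.40 percentage points.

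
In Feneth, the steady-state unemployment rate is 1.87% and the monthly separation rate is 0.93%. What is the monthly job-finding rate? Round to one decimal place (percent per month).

From u* = s/(s+f): f = s·(1−u)/u.
f = 0.93 × (1 − 0.0187) / 0.0187 = 0.9126 / 0.0187 ≈ 48.8% per month.

Job-finding rate ≈ 48.8% per month.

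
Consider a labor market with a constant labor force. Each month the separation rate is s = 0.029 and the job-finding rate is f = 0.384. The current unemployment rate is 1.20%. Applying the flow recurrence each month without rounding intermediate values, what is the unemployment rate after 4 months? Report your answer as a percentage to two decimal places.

Unemployment rate after four months ≈ 6.33%.

With a fixed labor force, u_{t+1} = u_t + s·(1−u_t) − f·u_t = u_t·(1−s−f) + s.
Here 1−s−f = 0.587 and s = 0.029.
u_1 = 0.012000 × 0.587 + 0.029 = 0.036044.
u_2 = 0.036044 × 0.587 + 0.029 = 0.050158.
u_3 = 0.050158 × 0.587 + 0.029 = 0.058443.
u_4 = 0.058443 × 0.587 + 0.029 = 0.063306.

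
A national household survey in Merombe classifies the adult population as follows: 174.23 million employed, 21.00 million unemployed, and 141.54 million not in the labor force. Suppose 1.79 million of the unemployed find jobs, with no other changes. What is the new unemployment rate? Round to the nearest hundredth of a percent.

Initially, labor force = 174.23 + 21.00 = 195.23 million, so u = 21.00/195.23 = 10.76%.
After the change, unemployed falls and employed rises by 1.79; labor force unchanged → E = 176.02, U = 19.21, labor force = 195.23 million.
New unemployment rate = 19.21 / 195.23 = 9.84%.

New unemployment rate ≈ 9.84%.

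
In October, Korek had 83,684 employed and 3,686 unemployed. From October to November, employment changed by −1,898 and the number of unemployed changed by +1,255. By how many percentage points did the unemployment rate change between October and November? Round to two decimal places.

October: labor force = 83,684 + 3,686 = 87,370; u = 3,686/87,370 = 4.22%.
November: labor force = 81,786 + 4,941 = 86,727; u = 4,941/86,727 = 5.70%.
Change = 5.70% − 4.22% = +1.48 pp.

The unemployment rate changed by +1.48 percentage points.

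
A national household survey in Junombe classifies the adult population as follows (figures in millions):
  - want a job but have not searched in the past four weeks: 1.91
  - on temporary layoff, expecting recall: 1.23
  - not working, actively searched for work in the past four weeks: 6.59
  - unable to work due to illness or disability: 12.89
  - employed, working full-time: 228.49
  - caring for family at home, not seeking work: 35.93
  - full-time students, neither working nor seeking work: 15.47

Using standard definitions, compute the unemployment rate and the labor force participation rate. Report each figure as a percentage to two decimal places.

Unemployment rate ≈ 3.31%; labor force participation rate ≈ 78.12%.

Employed = 228.49 million.
Unemployed = 1.23 + 6.59 = 7.82 million (jobless and actively searching, or on temporary layoff).
Labor force = 228.49 + 7.82 = 236.31 million.
Not in labor force = 1.91 + 12.89 + 35.93 + 15.47 = 66.20 million (those not working and not actively searching are outside the labor force — including those who want a job but have given up searching).
Civilian working-age population = 236.31 + 66.20 = 302.51 million.
Unemployment rate = 7.82 / 236.31 = 3.31%.
Labor force participation rate = 236.31 / 302.51 = 78.12%.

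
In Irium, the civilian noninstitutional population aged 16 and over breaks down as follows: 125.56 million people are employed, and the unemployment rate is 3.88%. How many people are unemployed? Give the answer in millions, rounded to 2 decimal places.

Let U be the number unemployed. The labor force is E + U, and U/(E+U) = 0.0388.
So U = 0.0388 × 125.56 / (1 − 0.0388) = 4.8717 / 0.9612 ≈ 5.07 million.

About 5.07 million are unemployed.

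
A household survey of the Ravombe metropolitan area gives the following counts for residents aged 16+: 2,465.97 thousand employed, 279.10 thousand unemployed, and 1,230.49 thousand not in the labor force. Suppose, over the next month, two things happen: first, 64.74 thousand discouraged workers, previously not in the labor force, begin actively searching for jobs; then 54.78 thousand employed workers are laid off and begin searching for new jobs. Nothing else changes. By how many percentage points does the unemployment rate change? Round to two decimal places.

Initially, labor force = 2,465.97 + 279.10 = 2,745.07 thousand, so u = 279.10/2,745.07 = 10.17%.
After the first change, unemployed and labor force both rise by 64.74 → E = 2,465.97, U = 343.84, labor force = 2,809.81 thousand.
After the second change, employed falls and unemployed rises by 54.78; labor force unchanged → E = 2,411.19, U = 398.62, labor force = 2,809.81 thousand.
New unemployment rate = 398.62 / 2,809.81 = 14.19%.
Change = 14.19% − 10.17% = +4.02 percentage points.

The unemployment rate changes by +4.02 percentage points.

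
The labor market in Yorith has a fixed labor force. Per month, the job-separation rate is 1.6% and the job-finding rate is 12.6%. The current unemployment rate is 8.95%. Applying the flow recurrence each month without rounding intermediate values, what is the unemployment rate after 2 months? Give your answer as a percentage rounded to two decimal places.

Unemployment rate after two months ≈ 9.56%.

With a fixed labor force, u_{t+1} = u_t + s·(1−u_t) − f·u_t = u_t·(1−s−f) + s.
Here 1−s−f = 0.858 and s = 0.016.
u_1 = 0.089500 × 0.858 + 0.016 = 0.092791.
u_2 = 0.092791 × 0.858 + 0.016 = 0.095615.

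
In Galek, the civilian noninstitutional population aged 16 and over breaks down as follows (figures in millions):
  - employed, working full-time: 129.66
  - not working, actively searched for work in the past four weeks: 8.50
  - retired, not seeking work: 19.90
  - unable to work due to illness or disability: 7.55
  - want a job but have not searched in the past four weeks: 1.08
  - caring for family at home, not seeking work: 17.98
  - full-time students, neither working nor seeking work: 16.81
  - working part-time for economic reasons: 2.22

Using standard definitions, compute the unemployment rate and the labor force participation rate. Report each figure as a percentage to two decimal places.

Unemployment rate ≈ 6.05%; labor force participation rate ≈ 68.92%.

Employed = 129.66 + 2.22 = 131.88 million (anyone who worked, including part-time for economic reasons, counts as employed).
Unemployed = 8.50 million.
Labor force = 131.88 + 8.50 = 140.38 million.
Not in labor force = 19.90 + 7.55 + 1.08 + 17.98 + 16.81 = 63.32 million (those not working and not actively searching are outside the labor force — including those who want a job but have given up searching).
Civilian working-age population = 140.38 + 63.32 = 203.70 million.
Unemployment rate = 8.50 / 140.38 = 6.05%.
Labor force participation rate = 140.38 / 203.70 = 68.92%.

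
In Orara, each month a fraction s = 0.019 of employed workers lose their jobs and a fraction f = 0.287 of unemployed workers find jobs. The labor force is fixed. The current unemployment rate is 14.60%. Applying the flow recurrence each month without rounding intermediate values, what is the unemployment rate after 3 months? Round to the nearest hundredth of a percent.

Unemployment rate after three months ≈ 9.01%.

With a fixed labor force, u_{t+1} = u_t + s·(1−u_t) − f·u_t = u_t·(1−s−f) + s.
Here 1−s−f = 0.694 and s = 0.019.
u_1 = 0.146000 × 0.694 + 0.019 = 0.120324.
u_2 = 0.120324 × 0.694 + 0.019 = 0.102505.
u_3 = 0.102505 × 0.694 + 0.019 = 0.090138.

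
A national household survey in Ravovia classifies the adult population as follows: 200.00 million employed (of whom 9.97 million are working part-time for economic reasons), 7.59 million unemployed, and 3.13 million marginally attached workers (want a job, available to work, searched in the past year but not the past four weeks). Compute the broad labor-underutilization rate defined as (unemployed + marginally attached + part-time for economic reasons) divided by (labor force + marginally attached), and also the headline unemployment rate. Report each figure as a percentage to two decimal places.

Labor force = 200.00 + 7.59 = 207.59 million.
Numerator = 7.59 + 3.13 + 9.97 = 20.69 million.
Denominator = 207.59 + 3.13 = 210.72 million.
Broad rate = 20.69 / 210.72 = 9.82%.
Headline unemployment rate = 7.59 / 207.59 = 3.66%.

Broad underutilization rate ≈ 9.82%; headline unemployment rate ≈ 3.66%.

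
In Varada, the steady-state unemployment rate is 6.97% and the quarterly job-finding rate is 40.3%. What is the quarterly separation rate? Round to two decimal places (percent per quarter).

From u* = s/(s+f): s = u·f/(1−u).
s = 0.0697 × 40.3 / (1 − 0.0697) = 2.8089 / 0.9303 ≈ 3.02% per quarter.

Separation rate ≈ 3.02% per quarter.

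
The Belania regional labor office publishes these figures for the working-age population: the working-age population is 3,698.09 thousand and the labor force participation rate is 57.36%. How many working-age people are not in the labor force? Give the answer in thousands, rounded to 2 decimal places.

About 1,576.87 thousand are not in the labor force.

Share not in the labor force = 1 − 0.5736 = 0.4264.
Not in labor force = 0.4264 × 3,698.09 ≈ 1,576.87 thousand.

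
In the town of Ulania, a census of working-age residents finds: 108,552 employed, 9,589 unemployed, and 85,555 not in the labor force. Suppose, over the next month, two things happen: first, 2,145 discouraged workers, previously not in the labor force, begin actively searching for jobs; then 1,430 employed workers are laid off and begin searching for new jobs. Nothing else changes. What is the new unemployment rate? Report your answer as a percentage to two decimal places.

New unemployment rate ≈ 10.94%.

Initially, labor force = 108,552 + 9,589 = 118,141, so u = 9,589/118,141 = 8.12%.
After the first change, unemployed and labor force both rise by 2,145 → E = 108,552, U = 11,734, labor force = 120,286.
After the second change, employed falls and unemployed rises by 1,430; labor force unchanged → E = 107,122, U = 13,164, labor force = 120,286.
New unemployment rate = 13,164 / 120,286 = 10.94%.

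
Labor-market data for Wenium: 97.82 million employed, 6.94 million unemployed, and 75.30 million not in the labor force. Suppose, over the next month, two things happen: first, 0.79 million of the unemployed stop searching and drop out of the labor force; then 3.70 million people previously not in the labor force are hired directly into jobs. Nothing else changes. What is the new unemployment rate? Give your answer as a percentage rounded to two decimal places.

New unemployment rate ≈ 5.71%.

Initially, labor force = 97.82 + 6.94 = 104.76 million, so u = 6.94/104.76 = 6.62%.
After the first change, unemployed and labor force both fall by 0.79 → E = 97.82, U = 6.15, labor force = 103.97 million.
After the second change, employed and labor force both rise by 3.70; unemployed unchanged → E = 101.52, U = 6.15, labor force = 107.67 million.
New unemployment rate = 6.15 / 107.67 = 5.71%.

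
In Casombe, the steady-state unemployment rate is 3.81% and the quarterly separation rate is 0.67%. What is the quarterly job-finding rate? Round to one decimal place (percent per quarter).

From u* = s/(s+f): f = s·(1−u)/u.
f = 0.67 × (1 − 0.0381) / 0.0381 = 0.6445 / 0.0381 ≈ 16.9% per quarter.

Job-finding rate ≈ 16.9% per quarter.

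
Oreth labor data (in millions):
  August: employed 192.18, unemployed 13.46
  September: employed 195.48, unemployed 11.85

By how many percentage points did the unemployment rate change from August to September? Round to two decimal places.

The unemployment rate changed by −0.83 percentage points.

August: labor force = 192.18 + 13.46 = 205.64; u = 13.46/205.64 = 6.55%.
September: labor force = 195.48 + 11.85 = 207.33; u = 11.85/207.33 = 5.72%.
Change = 5.72% − 6.55% = −0.83 pp.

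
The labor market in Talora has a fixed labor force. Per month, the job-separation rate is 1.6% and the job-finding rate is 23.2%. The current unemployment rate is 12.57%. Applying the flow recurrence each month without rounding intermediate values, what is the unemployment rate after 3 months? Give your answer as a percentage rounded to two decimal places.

With a fixed labor force, u_{t+1} = u_t + s·(1−u_t) − f·u_t = u_t·(1−s−f) + s.
Here 1−s−f = 0.752 and s = 0.016.
u_1 = 0.125700 × 0.752 + 0.016 = 0.110526.
u_2 = 0.110526 × 0.752 + 0.016 = 0.099116.
u_3 = 0.099116 × 0.752 + 0.016 = 0.090535.

Unemployment rate after three months ≈ 9.05%.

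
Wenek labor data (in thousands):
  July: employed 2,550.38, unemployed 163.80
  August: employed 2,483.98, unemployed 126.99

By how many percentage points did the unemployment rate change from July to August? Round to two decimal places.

The unemployment rate changed by −1.17 percentage points.

July: labor force = 2,550.38 + 163.80 = 2,714.18; u = 163.80/2,714.18 = 6.03%.
August: labor force = 2,483.98 + 126.99 = 2,610.97; u = 126.99/2,610.97 = 4.86%.
Change = 4.86% − 6.03% = −1.17 pp.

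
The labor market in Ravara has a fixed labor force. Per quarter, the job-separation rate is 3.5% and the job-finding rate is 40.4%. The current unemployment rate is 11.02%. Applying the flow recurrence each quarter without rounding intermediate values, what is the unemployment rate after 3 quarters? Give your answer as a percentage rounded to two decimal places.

With a fixed labor force, u_{t+1} = u_t + s·(1−u_t) − f·u_t = u_t·(1−s−f) + s.
Here 1−s−f = 0.561 and s = 0.035.
u_1 = 0.110200 × 0.561 + 0.035 = 0.096822.
u_2 = 0.096822 × 0.561 + 0.035 = 0.089317.
u_3 = 0.089317 × 0.561 + 0.035 = 0.085107.

Unemployment rate after three quarters ≈ 8.51%.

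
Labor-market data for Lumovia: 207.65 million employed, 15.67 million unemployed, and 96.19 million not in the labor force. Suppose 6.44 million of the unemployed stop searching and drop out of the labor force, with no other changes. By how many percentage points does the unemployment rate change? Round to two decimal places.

Initially, labor force = 207.65 + 15.67 = 223.32 million, so u = 15.67/223.32 = 7.02%.
After the change, unemployed and labor force both fall by 6.44 → E = 207.65, U = 9.23, labor force = 216.88 million.
New unemployment rate = 9.23 / 216.88 = 4.26%.
Change = 4.26% − 7.02% = −2.76 percentage points.

The unemployment rate changes by −2.76 percentage points.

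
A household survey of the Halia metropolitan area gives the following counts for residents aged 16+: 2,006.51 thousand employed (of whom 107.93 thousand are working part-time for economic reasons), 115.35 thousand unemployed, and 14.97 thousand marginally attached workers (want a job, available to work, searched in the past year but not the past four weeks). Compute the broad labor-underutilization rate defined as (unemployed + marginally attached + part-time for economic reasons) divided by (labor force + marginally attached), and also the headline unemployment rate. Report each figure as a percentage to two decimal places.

Broad underutilization rate ≈ 11.15%; headline unemployment rate ≈ 5.44%.

Labor force = 2,006.51 + 115.35 = 2,121.86 thousand.
Numerator = 115.35 + 14.97 + 107.93 = 238.25 thousand.
Denominator = 2,121.86 + 14.97 = 2,136.83 thousand.
Broad rate = 238.25 / 2,136.83 = 11.15%.
Headline unemployment rate = 115.35 / 2,121.86 = 5.44%.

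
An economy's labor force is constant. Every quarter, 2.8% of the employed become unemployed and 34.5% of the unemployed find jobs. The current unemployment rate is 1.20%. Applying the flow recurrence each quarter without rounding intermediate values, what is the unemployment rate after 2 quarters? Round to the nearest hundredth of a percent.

With a fixed labor force, u_{t+1} = u_t + s·(1−u_t) − f·u_t = u_t·(1−s−f) + s.
Here 1−s−f = 0.627 and s = 0.028.
u_1 = 0.012000 × 0.627 + 0.028 = 0.035524.
u_2 = 0.035524 × 0.627 + 0.028 = 0.050274.

Unemployment rate after two quarters ≈ 5.03%.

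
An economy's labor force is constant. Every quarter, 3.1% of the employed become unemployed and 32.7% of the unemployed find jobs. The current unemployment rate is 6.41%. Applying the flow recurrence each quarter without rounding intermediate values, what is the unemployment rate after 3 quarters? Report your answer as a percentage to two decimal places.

With a fixed labor force, u_{t+1} = u_t + s·(1−u_t) − f·u_t = u_t·(1−s−f) + s.
Here 1−s−f = 0.642 and s = 0.031.
u_1 = 0.064100 × 0.642 + 0.031 = 0.072152.
u_2 = 0.072152 × 0.642 + 0.031 = 0.077322.
u_3 = 0.077322 × 0.642 + 0.031 = 0.080641.

Unemployment rate after three quarters ≈ 8.06%.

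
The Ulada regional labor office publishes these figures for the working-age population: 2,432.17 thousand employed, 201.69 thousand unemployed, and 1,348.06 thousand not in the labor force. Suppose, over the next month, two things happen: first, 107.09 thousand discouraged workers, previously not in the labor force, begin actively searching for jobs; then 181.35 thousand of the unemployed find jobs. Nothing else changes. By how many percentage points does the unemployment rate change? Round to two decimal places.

The unemployment rate changes by −3.01 percentage points.

Initially, labor force = 2,432.17 + 201.69 = 2,633.86 thousand, so u = 201.69/2,633.86 = 7.66%.
After the first change, unemployed and labor force both rise by 107.09 → E = 2,432.17, U = 308.78, labor force = 2,740.95 thousand.
After the second change, unemployed falls and employed rises by 181.35; labor force unchanged → E = 2,613.52, U = 127.43, labor force = 2,740.95 thousand.
New unemployment rate = 127.43 / 2,740.95 = 4.65%.
Change = 4.65% − 7.66% = −3.01 percentage points.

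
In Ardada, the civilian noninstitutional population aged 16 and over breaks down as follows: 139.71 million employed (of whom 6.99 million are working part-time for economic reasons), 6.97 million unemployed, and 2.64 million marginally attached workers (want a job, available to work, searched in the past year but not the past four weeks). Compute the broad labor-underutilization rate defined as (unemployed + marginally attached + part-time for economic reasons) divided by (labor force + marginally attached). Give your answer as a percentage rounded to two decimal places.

Labor force = 139.71 + 6.97 = 146.68 million.
Numerator = 6.97 + 2.64 + 6.99 = 16.60 million.
Denominator = 146.68 + 2.64 = 149.32 million.
Broad rate = 16.60 / 149.32 = 11.12%.

Broad underutilization rate ≈ 11.12%.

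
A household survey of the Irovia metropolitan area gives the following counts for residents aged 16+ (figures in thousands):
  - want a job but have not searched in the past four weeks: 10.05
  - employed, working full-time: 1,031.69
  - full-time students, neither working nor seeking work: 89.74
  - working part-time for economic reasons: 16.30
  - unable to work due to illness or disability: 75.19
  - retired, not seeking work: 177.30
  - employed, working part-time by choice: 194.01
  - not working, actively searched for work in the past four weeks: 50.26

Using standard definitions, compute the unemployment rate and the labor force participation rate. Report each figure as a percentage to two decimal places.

Unemployment rate ≈ 3.89%; labor force participation rate ≈ 78.58%.

Employed = 1,031.69 + 16.30 + 194.01 = 1,242.00 thousand (anyone who worked, including part-time for economic reasons, counts as employed).
Unemployed = 50.26 thousand.
Labor force = 1,242.00 + 50.26 = 1,292.26 thousand.
Not in labor force = 10.05 + 89.74 + 75.19 + 177.30 = 352.28 thousand (those not working and not actively searching are outside the labor force — including those who want a job but have given up searching).
Civilian working-age population = 1,292.26 + 352.28 = 1,644.54 thousand.
Unemployment rate = 50.26 / 1,292.26 = 3.89%.
Labor force participation rate = 1,292.26 / 1,644.54 = 78.58%.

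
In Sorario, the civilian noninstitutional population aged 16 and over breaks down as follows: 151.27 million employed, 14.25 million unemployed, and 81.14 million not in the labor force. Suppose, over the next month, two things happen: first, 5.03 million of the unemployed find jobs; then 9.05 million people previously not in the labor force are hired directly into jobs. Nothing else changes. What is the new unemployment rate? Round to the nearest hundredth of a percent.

Initially, labor force = 151.27 + 14.25 = 165.52 million, so u = 14.25/165.52 = 8.61%.
After the first change, unemployed falls and employed rises by 5.03; labor force unchanged → E = 156.30, U = 9.22, labor force = 165.52 million.
After the second change, employed and labor force both rise by 9.05; unemployed unchanged → E = 165.35, U = 9.22, labor force = 174.57 million.
New unemployment rate = 9.22 / 174.57 = 5.28%.

New unemployment rate ≈ 5.28%.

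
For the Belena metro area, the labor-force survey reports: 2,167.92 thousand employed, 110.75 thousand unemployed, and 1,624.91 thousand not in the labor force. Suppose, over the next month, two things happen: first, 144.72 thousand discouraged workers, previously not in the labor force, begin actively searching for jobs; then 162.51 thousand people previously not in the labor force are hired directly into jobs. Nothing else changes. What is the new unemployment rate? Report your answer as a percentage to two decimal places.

Initially, labor force = 2,167.92 + 110.75 = 2,278.67 thousand, so u = 110.75/2,278.67 = 4.86%.
After the first change, unemployed and labor force both rise by 144.72 → E = 2,167.92, U = 255.47, labor force = 2,423.39 thousand.
After the second change, employed and labor force both rise by 162.51; unemployed unchanged → E = 2,330.43, U = 255.47, labor force = 2,585.90 thousand.
New unemployment rate = 255.47 / 2,585.90 = 9.88%.

New unemployment rate ≈ 9.88%.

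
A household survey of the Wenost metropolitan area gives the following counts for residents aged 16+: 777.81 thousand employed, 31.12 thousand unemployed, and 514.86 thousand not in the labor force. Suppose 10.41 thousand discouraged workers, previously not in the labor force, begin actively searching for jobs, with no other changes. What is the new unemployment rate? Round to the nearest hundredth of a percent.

New unemployment rate ≈ 5.07%.

Initially, labor force = 777.81 + 31.12 = 808.93 thousand, so u = 31.12/808.93 = 3.85%.
After the change, unemployed and labor force both rise by 10.41 → E = 777.81, U = 41.53, labor force = 819.34 thousand.
New unemployment rate = 41.53 / 819.34 = 5.07%.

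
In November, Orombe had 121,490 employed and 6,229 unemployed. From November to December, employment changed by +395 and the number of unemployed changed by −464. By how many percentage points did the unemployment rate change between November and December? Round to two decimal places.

November: labor force = 121,490 + 6,229 = 127,719; u = 6,229/127,719 = 4.88%.
December: labor force = 121,885 + 5,765 = 127,650; u = 5,765/127,650 = 4.52%.
Change = 4.52% − 4.88% = −0.36 pp.

The unemployment rate changed by −0.36 percentage points.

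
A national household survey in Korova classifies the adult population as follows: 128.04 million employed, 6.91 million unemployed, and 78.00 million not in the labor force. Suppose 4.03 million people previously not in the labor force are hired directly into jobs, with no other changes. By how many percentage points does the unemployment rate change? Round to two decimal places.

The unemployment rate changes by −0.15 percentage points.

Initially, labor force = 128.04 + 6.91 = 134.95 million, so u = 6.91/134.95 = 5.12%.
After the change, employed and labor force both rise by 4.03; unemployed unchanged → E = 132.07, U = 6.91, labor force = 138.98 million.
New unemployment rate = 6.91 / 138.98 = 4.97%.
Change = 4.97% − 5.12% = −0.15 percentage points.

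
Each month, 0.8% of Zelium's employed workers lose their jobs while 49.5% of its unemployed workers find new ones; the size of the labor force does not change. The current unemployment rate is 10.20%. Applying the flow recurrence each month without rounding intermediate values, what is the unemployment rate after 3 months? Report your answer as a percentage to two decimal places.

With a fixed labor force, u_{t+1} = u_t + s·(1−u_t) − f·u_t = u_t·(1−s−f) + s.
Here 1−s−f = 0.497 and s = 0.008.
u_1 = 0.102000 × 0.497 + 0.008 = 0.058694.
u_2 = 0.058694 × 0.497 + 0.008 = 0.037171.
u_3 = 0.037171 × 0.497 + 0.008 = 0.026474.

Unemployment rate after three months ≈ 2.65%.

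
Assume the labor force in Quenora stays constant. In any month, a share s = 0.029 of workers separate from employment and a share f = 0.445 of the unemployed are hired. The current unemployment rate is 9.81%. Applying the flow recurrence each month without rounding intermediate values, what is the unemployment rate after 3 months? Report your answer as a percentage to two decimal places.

With a fixed labor force, u_{t+1} = u_t + s·(1−u_t) − f·u_t = u_t·(1−s−f) + s.
Here 1−s−f = 0.526 and s = 0.029.
u_1 = 0.098100 × 0.526 + 0.029 = 0.080601.
u_2 = 0.080601 × 0.526 + 0.029 = 0.071396.
u_3 = 0.071396 × 0.526 + 0.029 = 0.066554.

Unemployment rate after three months ≈ 6.66%.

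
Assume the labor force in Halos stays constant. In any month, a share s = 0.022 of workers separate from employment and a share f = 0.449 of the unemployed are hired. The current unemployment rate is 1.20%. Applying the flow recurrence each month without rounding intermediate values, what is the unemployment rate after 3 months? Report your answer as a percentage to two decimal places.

With a fixed labor force, u_{t+1} = u_t + s·(1−u_t) − f·u_t = u_t·(1−s−f) + s.
Here 1−s−f = 0.529 and s = 0.022.
u_1 = 0.012000 × 0.529 + 0.022 = 0.028348.
u_2 = 0.028348 × 0.529 + 0.022 = 0.036996.
u_3 = 0.036996 × 0.529 + 0.022 = 0.041571.

Unemployment rate after three months ≈ 4.16%.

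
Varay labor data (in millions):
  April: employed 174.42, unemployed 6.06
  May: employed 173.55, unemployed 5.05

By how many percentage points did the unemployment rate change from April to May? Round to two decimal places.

The unemployment rate changed by −0.53 percentage points.

April: labor force = 174.42 + 6.06 = 180.48; u = 6.06/180.48 = 3.36%.
May: labor force = 173.55 + 5.05 = 178.60; u = 5.05/178.60 = 2.83%.
Change = 2.83% − 3.36% = −0.53 pp.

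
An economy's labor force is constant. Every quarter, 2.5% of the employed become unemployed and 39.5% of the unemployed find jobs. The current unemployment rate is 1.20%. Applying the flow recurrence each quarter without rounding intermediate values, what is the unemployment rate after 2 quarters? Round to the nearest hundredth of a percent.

Unemployment rate after two quarters ≈ 4.35%.

With a fixed labor force, u_{t+1} = u_t + s·(1−u_t) − f·u_t = u_t·(1−s−f) + s.
Here 1−s−f = 0.580 and s = 0.025.
u_1 = 0.012000 × 0.580 + 0.025 = 0.031960.
u_2 = 0.031960 × 0.580 + 0.025 = 0.043537.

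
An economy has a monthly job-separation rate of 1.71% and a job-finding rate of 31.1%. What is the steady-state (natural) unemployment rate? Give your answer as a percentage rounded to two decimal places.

Steady-state unemployment rate ≈ 5.21%.

At steady state the flows balance: s·E = f·U, so U/(E+U) = s/(s+f).
u* = 1.71 / (1.71 + 31.1) = 1.71 / 32.81 = 5.21%.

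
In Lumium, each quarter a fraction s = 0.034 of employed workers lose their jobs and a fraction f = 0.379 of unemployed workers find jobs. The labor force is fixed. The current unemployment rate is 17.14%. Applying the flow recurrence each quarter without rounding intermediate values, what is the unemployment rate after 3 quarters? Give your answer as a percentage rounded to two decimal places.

Unemployment rate after three quarters ≈ 10.03%.

With a fixed labor force, u_{t+1} = u_t + s·(1−u_t) − f·u_t = u_t·(1−s−f) + s.
Here 1−s−f = 0.587 and s = 0.034.
u_1 = 0.171400 × 0.587 + 0.034 = 0.134612.
u_2 = 0.134612 × 0.587 + 0.034 = 0.113017.
u_3 = 0.113017 × 0.587 + 0.034 = 0.100341.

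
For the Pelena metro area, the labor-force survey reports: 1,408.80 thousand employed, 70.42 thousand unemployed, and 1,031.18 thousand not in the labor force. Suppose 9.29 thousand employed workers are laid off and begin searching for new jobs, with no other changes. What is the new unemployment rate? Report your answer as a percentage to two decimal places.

Initially, labor force = 1,408.80 + 70.42 = 1,479.22 thousand, so u = 70.42/1,479.22 = 4.76%.
After the change, employed falls and unemployed rises by 9.29; labor force unchanged → E = 1,399.51, U = 79.71, labor force = 1,479.22 thousand.
New unemployment rate = 79.71 / 1,479.22 = 5.39%.

New unemployment rate ≈ 5.39%.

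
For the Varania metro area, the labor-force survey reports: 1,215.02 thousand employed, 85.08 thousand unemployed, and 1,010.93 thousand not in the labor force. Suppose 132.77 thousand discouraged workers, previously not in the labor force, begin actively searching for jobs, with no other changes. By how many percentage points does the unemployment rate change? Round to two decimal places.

The unemployment rate changes by +8.66 percentage points.

Initially, labor force = 1,215.02 + 85.08 = 1,300.10 thousand, so u = 85.08/1,300.10 = 6.54%.
After the change, unemployed and labor force both rise by 132.77 → E = 1,215.02, U = 217.85, labor force = 1,432.87 thousand.
New unemployment rate = 217.85 / 1,432.87 = 15.20%.
Change = 15.20% − 6.54% = +8.66 percentage points.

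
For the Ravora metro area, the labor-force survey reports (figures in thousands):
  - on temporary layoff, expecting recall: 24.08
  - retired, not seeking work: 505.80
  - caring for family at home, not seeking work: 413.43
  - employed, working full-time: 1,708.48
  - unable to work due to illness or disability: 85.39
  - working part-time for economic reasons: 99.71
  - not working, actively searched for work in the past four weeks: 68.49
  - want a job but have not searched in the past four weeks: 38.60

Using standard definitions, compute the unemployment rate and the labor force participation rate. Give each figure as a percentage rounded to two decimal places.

Employed = 1,708.48 + 99.71 = 1,808.19 thousand (anyone who worked, including part-time for economic reasons, counts as employed).
Unemployed = 24.08 + 68.49 = 92.57 thousand (jobless and actively searching, or on temporary layoff).
Labor force = 1,808.19 + 92.57 = 1,900.76 thousand.
Not in labor force = 505.80 + 413.43 + 85.39 + 38.60 = 1,043.22 thousand (those not working and not actively searching are outside the labor force — including those who want a job but have given up searching).
Civilian working-age population = 1,900.76 + 1,043.22 = 2,943.98 thousand.
Unemployment rate = 92.57 / 1,900.76 = 4.87%.
Labor force participation rate = 1,900.76 / 2,943.98 = 64.56%.

Unemployment rate ≈ 4.87%; labor force participation rate ≈ 64.56%.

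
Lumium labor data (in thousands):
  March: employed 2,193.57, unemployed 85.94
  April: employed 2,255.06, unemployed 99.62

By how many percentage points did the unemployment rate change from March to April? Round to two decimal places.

March: labor force = 2,193.57 + 85.94 = 2,279.51; u = 85.94/2,279.51 = 3.77%.
April: labor force = 2,255.06 + 99.62 = 2,354.68; u = 99.62/2,354.68 = 4.23%.
Change = 4.23% − 3.77% = +0.46 pp.

The unemployment rate changed by +0.46 percentage points.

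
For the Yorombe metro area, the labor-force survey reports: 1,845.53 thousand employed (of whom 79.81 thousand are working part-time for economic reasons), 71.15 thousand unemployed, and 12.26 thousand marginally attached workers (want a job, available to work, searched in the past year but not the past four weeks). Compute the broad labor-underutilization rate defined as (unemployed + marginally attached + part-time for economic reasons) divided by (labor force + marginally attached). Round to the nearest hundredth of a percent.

Labor force = 1,845.53 + 71.15 = 1,916.68 thousand.
Numerator = 71.15 + 12.26 + 79.81 = 163.22 thousand.
Denominator = 1,916.68 + 12.26 = 1,928.94 thousand.
Broad rate = 163.22 / 1,928.94 = 8.46%.

Broad underutilization rate ≈ 8.46%.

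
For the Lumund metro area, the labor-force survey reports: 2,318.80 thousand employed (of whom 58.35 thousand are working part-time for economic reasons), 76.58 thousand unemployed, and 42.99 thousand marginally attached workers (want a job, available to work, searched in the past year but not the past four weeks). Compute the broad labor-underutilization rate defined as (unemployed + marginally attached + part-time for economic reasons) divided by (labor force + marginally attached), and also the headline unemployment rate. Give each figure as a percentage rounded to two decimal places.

Broad underutilization rate ≈ 7.30%; headline unemployment rate ≈ 3.20%.

Labor force = 2,318.80 + 76.58 = 2,395.38 thousand.
Numerator = 76.58 + 42.99 + 58.35 = 177.92 thousand.
Denominator = 2,395.38 + 42.99 = 2,438.37 thousand.
Broad rate = 177.92 / 2,438.37 = 7.30%.
Headline unemployment rate = 76.58 / 2,395.38 = 3.20%.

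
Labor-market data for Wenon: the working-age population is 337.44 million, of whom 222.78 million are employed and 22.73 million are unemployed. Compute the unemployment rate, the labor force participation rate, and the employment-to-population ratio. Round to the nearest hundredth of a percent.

Labor force = employed + unemployed = 222.78 + 22.73 = 245.51 million.
Unemployment rate = 22.73 / 245.51 = 9.26%.
Labor force participation rate = 245.51 / 337.44 = 72.76%.
Employment-population ratio = 222.78 / 337.44 = 66.02%.

Unemployment rate ≈ 9.26%; labor force participation rate ≈ 72.76%; employment-population ratio ≈ 66.02%.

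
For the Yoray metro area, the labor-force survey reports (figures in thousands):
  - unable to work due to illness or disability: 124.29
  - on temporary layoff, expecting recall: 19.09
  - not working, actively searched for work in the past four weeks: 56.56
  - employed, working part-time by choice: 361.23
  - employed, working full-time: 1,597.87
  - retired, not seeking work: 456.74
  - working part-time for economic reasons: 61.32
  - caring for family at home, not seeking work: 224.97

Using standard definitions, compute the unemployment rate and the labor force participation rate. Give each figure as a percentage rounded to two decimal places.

Employed = 361.23 + 1,597.87 + 61.32 = 2,020.42 thousand (anyone who worked, including part-time for economic reasons, counts as employed).
Unemployed = 19.09 + 56.56 = 75.65 thousand (jobless and actively searching, or on temporary layoff).
Labor force = 2,020.42 + 75.65 = 2,096.07 thousand.
Not in labor force = 124.29 + 456.74 + 224.97 = 806.00 thousand (those not working and not actively searching are outside the labor force).
Civilian working-age population = 2,096.07 + 806.00 = 2,902.07 thousand.
Unemployment rate = 75.65 / 2,096.07 = 3.61%.
Labor force participation rate = 2,096.07 / 2,902.07 = 72.23%.

Unemployment rate ≈ 3.61%; labor force participation rate ≈ 72.23%.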